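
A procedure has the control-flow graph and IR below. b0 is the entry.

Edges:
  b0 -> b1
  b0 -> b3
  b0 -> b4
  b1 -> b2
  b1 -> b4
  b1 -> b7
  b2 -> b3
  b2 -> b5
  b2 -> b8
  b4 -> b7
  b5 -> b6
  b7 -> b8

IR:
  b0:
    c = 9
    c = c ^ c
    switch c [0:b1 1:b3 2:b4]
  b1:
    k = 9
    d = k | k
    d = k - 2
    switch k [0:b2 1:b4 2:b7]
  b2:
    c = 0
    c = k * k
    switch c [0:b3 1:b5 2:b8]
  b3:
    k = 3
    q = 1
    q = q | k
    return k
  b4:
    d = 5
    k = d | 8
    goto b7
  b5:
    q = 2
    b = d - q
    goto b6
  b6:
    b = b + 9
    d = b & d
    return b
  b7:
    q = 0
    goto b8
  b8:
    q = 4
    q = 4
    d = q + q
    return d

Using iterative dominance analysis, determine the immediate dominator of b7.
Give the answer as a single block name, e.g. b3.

Answer: b0

Analysis:
idom tree: b1←b0 b2←b1 b3←b0 b4←b0 b5←b2 b6←b5 b7←b0 b8←b0
Dom at joins:
  b3: preds {b0,b2}: {b0} ∩ {b0,b1,b2} = {b0}; idom=b0
  b4: preds {b0,b1}: {b0} ∩ {b0,b1} = {b0}; idom=b0
  b7: preds {b1,b4}: {b0,b1} ∩ {b0,b4} = {b0}; idom=b0
  b8: preds {b2,b7}: {b0,b1,b2} ∩ {b0,b7} = {b0}; idom=b0

idom(b7) = b0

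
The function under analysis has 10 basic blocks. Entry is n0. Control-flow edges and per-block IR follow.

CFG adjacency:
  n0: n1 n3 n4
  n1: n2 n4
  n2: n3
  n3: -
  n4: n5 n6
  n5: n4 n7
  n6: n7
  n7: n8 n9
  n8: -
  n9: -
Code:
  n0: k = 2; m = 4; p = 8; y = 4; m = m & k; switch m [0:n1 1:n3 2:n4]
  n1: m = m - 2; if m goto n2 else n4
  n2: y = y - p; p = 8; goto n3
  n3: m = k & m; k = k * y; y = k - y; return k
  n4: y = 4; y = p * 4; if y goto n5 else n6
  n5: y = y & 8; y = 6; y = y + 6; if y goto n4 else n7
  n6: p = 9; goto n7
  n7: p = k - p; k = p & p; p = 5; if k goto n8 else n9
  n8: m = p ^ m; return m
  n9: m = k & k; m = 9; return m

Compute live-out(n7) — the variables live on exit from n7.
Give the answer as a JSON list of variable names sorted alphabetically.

Block summaries:
  n0: {k,m,p,y} / ∅
  n1: {m} / {m}
  n2: {p,y} / {p,y}
  n3: {k,m,y} / {k,m,y}
  n4: {y} / {p}
  n5: {y} / {y}
  n6: {p} / ∅
  n7: {k,p} / {k,p}
  n8: {m} / {m,p}
  n9: {m} / {k}

Liveness:
  live n0: ∅→{k,m,p,y}
  live n1: {k,m,p,y}→{k,m,p,y}
  live n2: {k,m,p,y}→{k,m,y}
  live n3: {k,m,y}→∅
  live n4: {k,m,p}→{k,m,p,y}
  live n5: {k,m,p,y}→{k,m,p}
  live n6: {k,m}→{k,m,p}
  live n7: {k,m,p}→{k,m,p}
  live n8: {m,p}→∅
  live n9: {k}→∅

live-out(n7) = ["k", "m", "p"]

Answer: ["k", "m", "p"]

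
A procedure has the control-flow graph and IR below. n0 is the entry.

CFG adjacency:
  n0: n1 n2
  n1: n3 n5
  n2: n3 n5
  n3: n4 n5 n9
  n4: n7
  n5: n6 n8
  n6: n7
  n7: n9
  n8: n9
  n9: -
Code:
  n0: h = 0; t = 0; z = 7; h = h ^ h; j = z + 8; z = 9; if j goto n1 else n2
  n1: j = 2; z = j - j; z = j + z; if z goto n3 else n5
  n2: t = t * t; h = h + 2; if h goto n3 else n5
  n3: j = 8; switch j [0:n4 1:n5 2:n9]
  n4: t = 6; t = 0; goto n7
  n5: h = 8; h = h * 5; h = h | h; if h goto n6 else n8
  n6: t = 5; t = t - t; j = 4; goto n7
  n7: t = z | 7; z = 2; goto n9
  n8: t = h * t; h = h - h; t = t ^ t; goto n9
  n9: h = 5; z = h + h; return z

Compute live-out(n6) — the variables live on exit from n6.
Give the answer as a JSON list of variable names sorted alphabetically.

Answer: ["z"]

Derivation:
def/use:
  n0 def {h,j,t,z} use ∅
  n1 def {j,z} use ∅
  n2 def {h,t} use {h,t}
  n3 def {j} use ∅
  n4 def {t} use ∅
  n5 def {h} use ∅
  n6 def {j,t} use ∅
  n7 def {t,z} use {z}
  n8 def {h,t} use {h,t}
  n9 def {h,z} use ∅

Live sets:
  n0 li=∅ lo={h,t,z}
  n1 li={t} lo={t,z}
  n2 li={h,t,z} lo={t,z}
  n3 li={t,z} lo={t,z}
  n4 li={z} lo={z}
  n5 li={t,z} lo={h,t,z}
  n6 li={z} lo={z}
  n7 li={z} lo=∅
  n8 li={h,t} lo=∅
  n9 li=∅ lo=∅

live-out(n6) = ["z"]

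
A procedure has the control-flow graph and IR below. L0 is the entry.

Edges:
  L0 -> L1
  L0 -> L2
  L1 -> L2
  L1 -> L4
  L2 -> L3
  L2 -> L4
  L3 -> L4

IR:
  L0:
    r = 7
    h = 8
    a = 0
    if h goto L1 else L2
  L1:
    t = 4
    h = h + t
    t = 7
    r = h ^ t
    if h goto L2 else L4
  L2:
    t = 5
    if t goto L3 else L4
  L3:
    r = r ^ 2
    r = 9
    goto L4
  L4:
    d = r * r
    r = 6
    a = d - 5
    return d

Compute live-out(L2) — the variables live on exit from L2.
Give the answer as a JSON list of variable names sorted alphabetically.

def/use:
  L0: {a,h,r} / ∅
  L1: {h,r,t} / {h}
  L2: {t} / ∅
  L3: {r} / {r}
  L4: {a,d,r} / {r}

Backward fixpoint:
  L0: in=∅ out={h,r}
  L1: in={h} out={r}
  L2: in={r} out={r}
  L3: in={r} out={r}
  L4: in={r} out=∅

live-out(L2) = ["r"]

Answer: ["r"]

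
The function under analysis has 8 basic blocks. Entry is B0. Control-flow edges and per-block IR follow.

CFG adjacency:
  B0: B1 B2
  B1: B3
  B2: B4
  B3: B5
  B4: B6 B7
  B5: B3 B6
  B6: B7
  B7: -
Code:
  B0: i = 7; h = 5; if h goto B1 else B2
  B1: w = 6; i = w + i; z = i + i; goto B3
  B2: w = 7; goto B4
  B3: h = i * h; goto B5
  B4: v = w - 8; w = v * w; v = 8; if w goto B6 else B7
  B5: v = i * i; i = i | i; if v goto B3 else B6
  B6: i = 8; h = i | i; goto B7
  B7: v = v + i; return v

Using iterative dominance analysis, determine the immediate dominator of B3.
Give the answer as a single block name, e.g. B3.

idom tree: B1←B0 B2←B0 B3←B1 B4←B2 B5←B3 B6←B0 B7←B0
Join-block Dom:
  B3: preds {B1,B5}: {B0,B1} ∩ {B0,B1,B3,B5} = {B0,B1}; idom=B1
  B6: preds {B4,B5}: {B0,B2,B4} ∩ {B0,B1,B3,B5} = {B0}; idom=B0
  B7: preds {B4,B6}: {B0,B2,B4} ∩ {B0,B6} = {B0}; idom=B0

idom(B3) = B1

Answer: B1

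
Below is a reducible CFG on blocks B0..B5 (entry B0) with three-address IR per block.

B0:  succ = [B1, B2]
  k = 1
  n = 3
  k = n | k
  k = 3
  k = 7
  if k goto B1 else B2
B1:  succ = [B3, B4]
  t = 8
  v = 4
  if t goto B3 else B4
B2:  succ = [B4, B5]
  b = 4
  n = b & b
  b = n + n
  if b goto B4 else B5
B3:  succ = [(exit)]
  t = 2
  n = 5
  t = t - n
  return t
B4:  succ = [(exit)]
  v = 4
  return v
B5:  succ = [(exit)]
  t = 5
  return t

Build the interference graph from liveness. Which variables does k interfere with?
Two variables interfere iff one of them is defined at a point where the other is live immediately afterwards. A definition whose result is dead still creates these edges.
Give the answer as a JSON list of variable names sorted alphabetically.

Answer: ["n"]

Derivation:
Per-block:
  B0 def {k,n} use ∅
  B1 def {t,v} use ∅
  B2 def {b,n} use ∅
  B3 def {n,t} use ∅
  B4 def {v} use ∅
  B5 def {t} use ∅

Liveness:
  B0 li=∅ lo=∅
  B1 li=∅ lo=∅
  B2 li=∅ lo=∅
  B3 li=∅ lo=∅
  B4 li=∅ lo=∅
  B5 li=∅ lo=∅

Conflict graph:
  b: ∅
  k: {n}
  n: {k,t}
  t: {n,v}
  v: {t}

N(k) = ["n"]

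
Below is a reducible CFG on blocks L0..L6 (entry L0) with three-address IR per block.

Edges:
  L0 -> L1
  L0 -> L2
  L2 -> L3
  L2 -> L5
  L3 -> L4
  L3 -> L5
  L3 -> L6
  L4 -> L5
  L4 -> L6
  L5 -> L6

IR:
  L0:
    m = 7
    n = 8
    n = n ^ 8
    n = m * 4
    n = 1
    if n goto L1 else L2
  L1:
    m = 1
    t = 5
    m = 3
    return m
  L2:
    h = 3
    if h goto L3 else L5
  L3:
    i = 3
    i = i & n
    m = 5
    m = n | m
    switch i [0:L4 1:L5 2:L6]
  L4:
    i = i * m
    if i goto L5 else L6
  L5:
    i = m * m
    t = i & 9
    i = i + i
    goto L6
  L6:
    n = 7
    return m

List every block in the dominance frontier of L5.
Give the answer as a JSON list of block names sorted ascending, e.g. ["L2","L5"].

Answer: ["L6"]

Analysis:
idom tree: L1←L0 L2←L0 L3←L2 L4←L3 L5←L2 L6←L2
Dom∩ at merges:
  L5: preds {L2,L3,L4}: {L0,L2} ∩ {L0,L2,L3} ∩ {L0,L2,L3,L4} = {L0,L2}; idom=L2
  L6: preds {L3,L4,L5}: {L0,L2,L3} ∩ {L0,L2,L3,L4} ∩ {L0,L2,L5} = {L0,L2}; idom=L2

Frontier:
  join L5 pred L2: · stop@L2
  join L5 pred L3: L3 stop@L2
  join L5 pred L4: L4→L3 stop@L2
  join L6 pred L3: L3 stop@L2
  join L6 pred L4: L4→L3 stop@L2
  join L6 pred L5: L5 stop@L2
  L0 → ∅
  L1 → ∅
  L2 → ∅
  L3 → {L5,L6}
  L4 → {L5,L6}
  L5 → {L6}
  L6 → ∅

DF(L5) = ["L6"]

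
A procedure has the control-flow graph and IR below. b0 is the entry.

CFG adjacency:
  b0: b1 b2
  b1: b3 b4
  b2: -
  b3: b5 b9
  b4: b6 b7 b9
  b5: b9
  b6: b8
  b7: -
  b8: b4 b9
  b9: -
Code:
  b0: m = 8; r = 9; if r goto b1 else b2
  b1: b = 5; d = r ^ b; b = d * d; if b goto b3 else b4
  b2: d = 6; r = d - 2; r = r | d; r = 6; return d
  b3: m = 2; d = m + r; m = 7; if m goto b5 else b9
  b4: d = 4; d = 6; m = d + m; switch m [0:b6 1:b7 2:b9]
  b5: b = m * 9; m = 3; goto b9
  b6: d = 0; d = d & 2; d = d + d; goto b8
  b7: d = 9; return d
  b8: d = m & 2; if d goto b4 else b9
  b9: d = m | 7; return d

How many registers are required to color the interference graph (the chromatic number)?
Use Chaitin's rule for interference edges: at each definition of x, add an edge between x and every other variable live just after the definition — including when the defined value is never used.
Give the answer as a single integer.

Per-block:
  b0 def {m,r} use ∅
  b1 def {b,d} use {r}
  b2 def {d,r} use ∅
  b3 def {d,m} use {r}
  b4 def {d,m} use {m}
  b5 def {b,m} use {m}
  b6 def {d} use ∅
  b7 def {d} use ∅
  b8 def {d} use {m}
  b9 def {d} use {m}

Live sets:
  b0: in=∅ out={m,r}
  b1: in={m,r} out={m,r}
  b2: in=∅ out=∅
  b3: in={r} out={m}
  b4: in={m} out={m}
  b5: in={m} out={m}
  b6: in={m} out={m}
  b7: in=∅ out=∅
  b8: in={m} out={m}
  b9: in={m} out=∅

Interference:
  b — {m,r}
  d — {m,r}
  m — {b,d,r}
  r — {b,d,m}

Registers:
  clique {b,m,r} ⇒ need ≥ 3
  3-colouring: c0={m}  c1={r}  c2={b,d}
  χ = 3

Answer: 3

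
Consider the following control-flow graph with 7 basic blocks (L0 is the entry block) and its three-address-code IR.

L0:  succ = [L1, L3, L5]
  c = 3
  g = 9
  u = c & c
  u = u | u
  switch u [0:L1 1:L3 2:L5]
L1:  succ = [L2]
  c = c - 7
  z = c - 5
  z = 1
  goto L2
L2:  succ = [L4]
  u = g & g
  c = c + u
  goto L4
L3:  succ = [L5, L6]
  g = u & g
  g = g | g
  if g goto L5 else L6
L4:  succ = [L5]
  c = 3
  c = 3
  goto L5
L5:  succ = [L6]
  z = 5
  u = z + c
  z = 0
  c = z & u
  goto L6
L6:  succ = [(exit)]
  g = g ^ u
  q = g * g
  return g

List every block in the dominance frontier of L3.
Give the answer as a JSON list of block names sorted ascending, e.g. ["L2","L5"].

idom tree: L1←L0 L2←L1 L3←L0 L4←L2 L5←L0 L6←L0
Dom∩ at merges:
  L5: preds {L0,L3,L4}: {L0} ∩ {L0,L3} ∩ {L0,L1,L2,L4} = {L0}; idom=L0
  L6: preds {L3,L5}: {L0,L3} ∩ {L0,L5} = {L0}; idom=L0

Frontier:
  join L5 pred L0: · stop@L0
  join L5 pred L3: L3 stop@L0
  join L5 pred L4: L4→L2→L1 stop@L0
  join L6 pred L3: L3 stop@L0
  join L6 pred L5: L5 stop@L0
  L0: DF=∅
  L1: DF={L5}
  L2: DF={L5}
  L3: DF={L5,L6}
  L4: DF={L5}
  L5: DF={L6}
  L6: DF=∅

DF(L3) = ["L5", "L6"]

Answer: ["L5", "L6"]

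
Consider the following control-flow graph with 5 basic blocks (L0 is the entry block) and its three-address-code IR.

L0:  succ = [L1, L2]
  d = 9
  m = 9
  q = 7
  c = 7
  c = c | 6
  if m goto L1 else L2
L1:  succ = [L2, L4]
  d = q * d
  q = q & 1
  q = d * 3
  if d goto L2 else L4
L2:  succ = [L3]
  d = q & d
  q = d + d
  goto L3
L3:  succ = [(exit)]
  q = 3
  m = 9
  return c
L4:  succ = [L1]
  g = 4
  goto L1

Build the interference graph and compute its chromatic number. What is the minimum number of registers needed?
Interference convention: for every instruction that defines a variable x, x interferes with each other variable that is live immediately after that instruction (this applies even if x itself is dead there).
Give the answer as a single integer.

Answer: 4

Working:
def/use:
  L0: def={c,d,m,q} ue=∅
  L1: def={d,q} ue={d,q}
  L2: def={d,q} ue={d,q}
  L3: def={m,q} ue={c}
  L4: def={g} ue=∅

Backward fixpoint:
  live L0: ∅→{c,d,q}
  live L1: {c,d,q}→{c,d,q}
  live L2: {c,d,q}→{c}
  live L3: {c}→∅
  live L4: {c,d,q}→{c,d,q}

Interfere edges:
  c↔{d,g,m,q}
  d↔{c,g,m,q}
  g↔{c,d,q}
  m↔{c,d,q}
  q↔{c,d,g,m}

Registers:
  lower bound: {c,d,g,q} mutually conflict ⇒ χ ≥ 4
  4-colouring: c0={c}  c1={d}  c2={q}  c3={g,m}
  χ = 4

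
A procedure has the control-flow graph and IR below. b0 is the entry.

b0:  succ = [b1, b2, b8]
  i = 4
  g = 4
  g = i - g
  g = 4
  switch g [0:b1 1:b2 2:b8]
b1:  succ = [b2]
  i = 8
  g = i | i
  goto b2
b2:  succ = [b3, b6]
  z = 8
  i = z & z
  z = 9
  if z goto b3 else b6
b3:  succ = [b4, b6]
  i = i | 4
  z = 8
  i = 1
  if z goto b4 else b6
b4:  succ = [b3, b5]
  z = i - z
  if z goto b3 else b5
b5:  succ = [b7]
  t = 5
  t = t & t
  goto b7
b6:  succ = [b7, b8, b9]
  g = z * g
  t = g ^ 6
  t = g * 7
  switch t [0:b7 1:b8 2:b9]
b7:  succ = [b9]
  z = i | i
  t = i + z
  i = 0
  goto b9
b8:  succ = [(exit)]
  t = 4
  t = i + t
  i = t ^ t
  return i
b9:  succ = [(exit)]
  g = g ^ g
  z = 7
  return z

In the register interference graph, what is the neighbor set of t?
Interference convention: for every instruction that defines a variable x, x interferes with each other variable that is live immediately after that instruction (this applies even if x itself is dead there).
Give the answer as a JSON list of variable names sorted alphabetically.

def/use:
  b0: def={g,i} ue=∅
  b1: def={g,i} ue=∅
  b2: def={i,z} ue=∅
  b3: def={i,z} ue={i}
  b4: def={z} ue={i,z}
  b5: def={t} ue=∅
  b6: def={g,t} ue={g,z}
  b7: def={i,t,z} ue={i}
  b8: def={i,t} ue={i}
  b9: def={g,z} ue={g}

Liveness:
  b0: in=∅ out={g,i}
  b1: in=∅ out={g}
  b2: in={g} out={g,i,z}
  b3: in={g,i} out={g,i,z}
  b4: in={g,i,z} out={g,i}
  b5: in={g,i} out={g,i}
  b6: in={g,i,z} out={g,i}
  b7: in={g,i} out={g}
  b8: in={i} out=∅
  b9: in={g} out=∅

Conflict graph:
  g — {i,t,z}
  i — {g,t,z}
  t — {g,i}
  z — {g,i}

N(t) = ["g", "i"]

Answer: ["g", "i"]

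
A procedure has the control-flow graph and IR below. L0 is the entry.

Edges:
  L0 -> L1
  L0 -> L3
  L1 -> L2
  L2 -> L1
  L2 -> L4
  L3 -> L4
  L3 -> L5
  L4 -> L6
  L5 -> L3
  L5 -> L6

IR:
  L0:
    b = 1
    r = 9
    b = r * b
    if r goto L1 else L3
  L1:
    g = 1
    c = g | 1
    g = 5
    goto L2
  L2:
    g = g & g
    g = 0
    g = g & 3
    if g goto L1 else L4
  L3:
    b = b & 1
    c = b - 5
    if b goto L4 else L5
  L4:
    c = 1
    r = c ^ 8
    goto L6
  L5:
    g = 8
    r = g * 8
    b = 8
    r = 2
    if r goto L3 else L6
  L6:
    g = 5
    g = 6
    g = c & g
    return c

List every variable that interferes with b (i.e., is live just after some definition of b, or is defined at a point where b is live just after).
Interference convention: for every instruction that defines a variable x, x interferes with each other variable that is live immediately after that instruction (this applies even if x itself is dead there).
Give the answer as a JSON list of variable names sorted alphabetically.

Answer: ["c", "r"]

Analysis:
def/use:
  L0: {b,r} / ∅
  L1: {c,g} / ∅
  L2: {g} / {g}
  L3: {b,c} / {b}
  L4: {c,r} / ∅
  L5: {b,g,r} / ∅
  L6: {g} / {c}

Live sets:
  live L0: ∅→{b}
  live L1: ∅→{g}
  live L2: {g}→∅
  live L3: {b}→{c}
  live L4: ∅→{c}
  live L5: {c}→{b,c}
  live L6: {c}→∅

Interference:
  b↔{c,r}
  c↔{b,g,r}
  g↔{c}
  r↔{b,c}

N(b) = ["c", "r"]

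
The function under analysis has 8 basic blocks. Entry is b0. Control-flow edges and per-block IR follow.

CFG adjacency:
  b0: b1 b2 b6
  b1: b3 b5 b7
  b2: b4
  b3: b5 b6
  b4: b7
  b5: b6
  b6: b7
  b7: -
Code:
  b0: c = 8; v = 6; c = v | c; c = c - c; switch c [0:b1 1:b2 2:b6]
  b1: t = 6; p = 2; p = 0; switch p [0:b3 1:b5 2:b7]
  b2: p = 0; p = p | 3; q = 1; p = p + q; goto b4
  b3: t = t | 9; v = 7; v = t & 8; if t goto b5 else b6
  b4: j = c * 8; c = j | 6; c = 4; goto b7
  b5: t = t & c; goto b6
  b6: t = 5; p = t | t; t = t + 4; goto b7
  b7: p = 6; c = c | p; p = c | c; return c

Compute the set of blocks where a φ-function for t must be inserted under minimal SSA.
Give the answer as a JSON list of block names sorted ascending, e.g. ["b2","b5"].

idom tree: b1←b0 b2←b0 b3←b1 b4←b2 b5←b1 b6←b0 b7←b0
Dom∩ at merges:
  b5: preds {b1,b3}: {b0,b1} ∩ {b0,b1,b3} = {b0,b1}; idom=b1
  b6: preds {b0,b3,b5}: {b0} ∩ {b0,b1,b3} ∩ {b0,b1,b5} = {b0}; idom=b0
  b7: preds {b1,b4,b6}: {b0,b1} ∩ {b0,b2,b4} ∩ {b0,b6} = {b0}; idom=b0

DF derivation:
  join b5 pred b1: · stop@b1
  join b5 pred b3: b3 stop@b1
  join b6 pred b0: · stop@b0
  join b6 pred b3: b3→b1 stop@b0
  join b6 pred b5: b5→b1 stop@b0
  join b7 pred b1: b1 stop@b0
  join b7 pred b4: b4→b2 stop@b0
  join b7 pred b6: b6 stop@b0
  DF(b0)=∅
  DF(b1)={b6,b7}
  DF(b2)={b7}
  DF(b3)={b5,b6}
  DF(b4)={b7}
  DF(b5)={b6}
  DF(b6)={b7}
  DF(b7)=∅

φ for t: defs {b1,b3,b5,b6}
  DF⁺ = {b5,b6,b7}

Answer: ["b5", "b6", "b7"]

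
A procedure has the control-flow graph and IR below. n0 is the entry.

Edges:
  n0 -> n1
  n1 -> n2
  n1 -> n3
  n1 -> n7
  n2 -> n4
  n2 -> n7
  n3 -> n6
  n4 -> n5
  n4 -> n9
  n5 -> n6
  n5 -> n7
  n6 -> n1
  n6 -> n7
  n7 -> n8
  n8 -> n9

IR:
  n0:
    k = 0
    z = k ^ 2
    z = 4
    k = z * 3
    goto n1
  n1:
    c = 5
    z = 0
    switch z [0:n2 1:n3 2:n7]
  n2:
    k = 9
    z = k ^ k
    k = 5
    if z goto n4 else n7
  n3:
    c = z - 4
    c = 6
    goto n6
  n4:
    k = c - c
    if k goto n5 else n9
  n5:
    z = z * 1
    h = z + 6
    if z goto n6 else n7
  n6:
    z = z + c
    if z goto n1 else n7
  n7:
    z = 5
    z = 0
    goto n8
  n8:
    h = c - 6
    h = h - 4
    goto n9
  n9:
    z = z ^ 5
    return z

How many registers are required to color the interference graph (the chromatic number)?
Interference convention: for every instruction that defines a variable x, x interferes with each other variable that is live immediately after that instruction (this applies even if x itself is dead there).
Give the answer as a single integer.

Answer: 3

Working:
def/use:
  n0: {k,z} / ∅
  n1: {c,z} / ∅
  n2: {k,z} / ∅
  n3: {c} / {z}
  n4: {k} / {c}
  n5: {h,z} / {z}
  n6: {z} / {c,z}
  n7: {z} / ∅
  n8: {h} / {c}
  n9: {z} / {z}

Backward fixpoint:
  n0 li=∅ lo=∅
  n1 li=∅ lo={c,z}
  n2 li={c} lo={c,z}
  n3 li={z} lo={c,z}
  n4 li={c,z} lo={c,z}
  n5 li={c,z} lo={c,z}
  n6 li={c,z} lo={c}
  n7 li={c} lo={c,z}
  n8 li={c,z} lo={z}
  n9 li={z} lo=∅

Interference:
  c — {h,k,z}
  h — {c,z}
  k — {c,z}
  z — {c,h,k}

Colouring:
  {c,h,z} pairwise interfere (3-clique) ⇒ χ ≥ 3
  3-colouring: r0={c}  r1={z}  r2={h,k}
  χ = 3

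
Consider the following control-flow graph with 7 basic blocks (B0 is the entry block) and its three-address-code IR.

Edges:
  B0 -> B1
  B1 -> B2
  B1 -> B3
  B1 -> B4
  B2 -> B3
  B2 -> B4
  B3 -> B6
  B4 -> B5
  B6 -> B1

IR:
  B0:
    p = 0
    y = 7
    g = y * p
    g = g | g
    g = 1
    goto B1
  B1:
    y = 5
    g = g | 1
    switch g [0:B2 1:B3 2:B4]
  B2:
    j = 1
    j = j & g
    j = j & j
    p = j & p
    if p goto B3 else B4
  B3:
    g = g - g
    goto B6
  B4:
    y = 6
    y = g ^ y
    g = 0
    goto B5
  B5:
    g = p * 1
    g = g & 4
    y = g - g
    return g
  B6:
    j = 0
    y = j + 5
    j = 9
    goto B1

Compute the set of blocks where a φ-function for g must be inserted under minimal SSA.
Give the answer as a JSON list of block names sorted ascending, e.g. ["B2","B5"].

idom tree: B1←B0 B2←B1 B3←B1 B4←B1 B5←B4 B6←B3
Dom at joins:
  B1: preds {B0,B6}: {B0} ∩ {B0,B1,B3,B6} = {B0}; idom=B0
  B3: preds {B1,B2}: {B0,B1} ∩ {B0,B1,B2} = {B0,B1}; idom=B1
  B4: preds {B1,B2}: {B0,B1} ∩ {B0,B1,B2} = {B0,B1}; idom=B1

DF walk-up:
  join B1 pred B0: · stop@B0
  join B1 pred B6: B6→B3→B1 stop@B0
  join B3 pred B1: · stop@B1
  join B3 pred B2: B2 stop@B1
  join B4 pred B1: · stop@B1
  join B4 pred B2: B2 stop@B1
  B0 → ∅
  B1 → {B1}
  B2 → {B3,B4}
  B3 → {B1}
  B4 → ∅
  B5 → ∅
  B6 → {B1}

φ for g: defs {B0,B1,B3,B4,B5}
  DF⁺ = {B1}

Answer: ["B1"]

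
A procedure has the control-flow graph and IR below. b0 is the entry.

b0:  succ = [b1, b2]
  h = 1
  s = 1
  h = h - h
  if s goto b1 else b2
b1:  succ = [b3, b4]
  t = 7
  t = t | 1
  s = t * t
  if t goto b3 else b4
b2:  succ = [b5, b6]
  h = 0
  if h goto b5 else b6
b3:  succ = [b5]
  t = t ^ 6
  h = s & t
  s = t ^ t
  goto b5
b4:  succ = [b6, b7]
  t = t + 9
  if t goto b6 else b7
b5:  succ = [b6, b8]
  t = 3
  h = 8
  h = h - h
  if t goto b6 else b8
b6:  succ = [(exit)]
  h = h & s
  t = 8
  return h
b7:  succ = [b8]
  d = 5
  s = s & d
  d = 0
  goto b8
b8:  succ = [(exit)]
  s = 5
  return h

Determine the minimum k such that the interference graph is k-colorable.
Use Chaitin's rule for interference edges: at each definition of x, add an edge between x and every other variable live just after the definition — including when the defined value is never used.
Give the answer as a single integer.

def/use:
  b0 def {h,s} use ∅
  b1 def {s,t} use ∅
  b2 def {h} use ∅
  b3 def {h,s,t} use {s,t}
  b4 def {t} use {t}
  b5 def {h,t} use ∅
  b6 def {h,t} use {h,s}
  b7 def {d,s} use {s}
  b8 def {s} use {h}

Liveness:
  live b0: ∅→{h,s}
  live b1: {h}→{h,s,t}
  live b2: {s}→{h,s}
  live b3: {s,t}→{s}
  live b4: {h,s,t}→{h,s}
  live b5: {s}→{h,s}
  live b6: {h,s}→∅
  live b7: {h,s}→{h}
  live b8: {h}→∅

Conflict graph:
  d: {h,s}
  h: {d,s,t}
  s: {d,h,t}
  t: {h,s}

Colouring:
  lower bound: {d,h,s} mutually conflict ⇒ χ ≥ 3
  3-colouring: r0={h}  r1={s}  r2={d,t}
  χ = 3

Answer: 3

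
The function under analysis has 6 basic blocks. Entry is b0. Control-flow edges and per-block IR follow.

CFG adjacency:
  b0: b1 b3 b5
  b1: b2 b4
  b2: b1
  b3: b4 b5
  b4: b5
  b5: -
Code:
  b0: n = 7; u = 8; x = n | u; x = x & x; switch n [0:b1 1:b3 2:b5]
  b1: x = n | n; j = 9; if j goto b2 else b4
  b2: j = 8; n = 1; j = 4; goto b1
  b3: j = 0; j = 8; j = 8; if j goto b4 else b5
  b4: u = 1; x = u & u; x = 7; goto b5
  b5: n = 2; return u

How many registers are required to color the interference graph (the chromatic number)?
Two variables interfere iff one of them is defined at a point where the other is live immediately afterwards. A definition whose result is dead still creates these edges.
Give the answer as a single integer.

Per-block:
  b0: {n,u,x} / ∅
  b1: {j,x} / {n}
  b2: {j,n} / ∅
  b3: {j} / ∅
  b4: {u,x} / ∅
  b5: {n} / {u}

Live sets:
  b0 li=∅ lo={n,u}
  b1 li={n} lo=∅
  b2 li=∅ lo={n}
  b3 li={u} lo={u}
  b4 li=∅ lo={u}
  b5 li={u} lo=∅

Interfere edges:
  j: {n,u}
  n: {j,u,x}
  u: {j,n,x}
  x: {n,u}

Colouring:
  {j,n,u} pairwise interfere (3-clique) ⇒ χ ≥ 3
  assign j→r2 n→r0 u→r1 x→r2 — no edge inside a register ⇒ χ ≤ 3
  χ = 3

Answer: 3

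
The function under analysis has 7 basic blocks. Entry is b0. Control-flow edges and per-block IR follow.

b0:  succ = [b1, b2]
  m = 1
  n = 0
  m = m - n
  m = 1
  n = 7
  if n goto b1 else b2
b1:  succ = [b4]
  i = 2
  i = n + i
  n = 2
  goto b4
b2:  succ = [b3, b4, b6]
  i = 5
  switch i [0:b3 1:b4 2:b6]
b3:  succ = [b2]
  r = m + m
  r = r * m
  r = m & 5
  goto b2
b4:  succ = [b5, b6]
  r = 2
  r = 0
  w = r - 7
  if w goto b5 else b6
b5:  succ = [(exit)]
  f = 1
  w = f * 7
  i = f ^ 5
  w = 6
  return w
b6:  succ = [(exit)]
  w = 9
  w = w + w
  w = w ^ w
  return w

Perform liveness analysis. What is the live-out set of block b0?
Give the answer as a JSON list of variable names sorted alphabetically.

Answer: ["m", "n"]

Analysis:
Block summaries:
  b0: {m,n} / ∅
  b1: {i,n} / {n}
  b2: {i} / ∅
  b3: {r} / {m}
  b4: {r,w} / ∅
  b5: {f,i,w} / ∅
  b6: {w} / ∅

Liveness:
  b0: in=∅ out={m,n}
  b1: in={n} out=∅
  b2: in={m} out={m}
  b3: in={m} out={m}
  b4: in=∅ out=∅
  b5: in=∅ out=∅
  b6: in=∅ out=∅

live-out(b0) = ["m", "n"]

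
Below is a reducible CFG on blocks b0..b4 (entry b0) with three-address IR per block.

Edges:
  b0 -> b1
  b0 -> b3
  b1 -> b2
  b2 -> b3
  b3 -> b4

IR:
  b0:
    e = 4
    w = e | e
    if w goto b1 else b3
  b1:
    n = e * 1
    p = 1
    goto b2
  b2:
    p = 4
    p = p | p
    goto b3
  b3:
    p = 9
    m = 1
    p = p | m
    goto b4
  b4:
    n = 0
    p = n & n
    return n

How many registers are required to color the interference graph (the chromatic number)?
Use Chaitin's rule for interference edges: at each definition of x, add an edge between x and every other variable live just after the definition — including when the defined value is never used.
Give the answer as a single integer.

def/use:
  b0 def {e,w} use ∅
  b1 def {n,p} use {e}
  b2 def {p} use ∅
  b3 def {m,p} use ∅
  b4 def {n,p} use ∅

Liveness:
  live b0: ∅→{e}
  live b1: {e}→∅
  live b2: ∅→∅
  live b3: ∅→∅
  live b4: ∅→∅

Interfere edges:
  e↔{w}
  m↔{p}
  n↔{p}
  p↔{m,n}
  w↔{e}

Colouring:
  clique {e,w} ⇒ need ≥ 2
  assign e→c0 m→c1 n→c1 p→c0 w→c1 — no edge inside a register ⇒ χ ≤ 2
  χ = 2

Answer: 2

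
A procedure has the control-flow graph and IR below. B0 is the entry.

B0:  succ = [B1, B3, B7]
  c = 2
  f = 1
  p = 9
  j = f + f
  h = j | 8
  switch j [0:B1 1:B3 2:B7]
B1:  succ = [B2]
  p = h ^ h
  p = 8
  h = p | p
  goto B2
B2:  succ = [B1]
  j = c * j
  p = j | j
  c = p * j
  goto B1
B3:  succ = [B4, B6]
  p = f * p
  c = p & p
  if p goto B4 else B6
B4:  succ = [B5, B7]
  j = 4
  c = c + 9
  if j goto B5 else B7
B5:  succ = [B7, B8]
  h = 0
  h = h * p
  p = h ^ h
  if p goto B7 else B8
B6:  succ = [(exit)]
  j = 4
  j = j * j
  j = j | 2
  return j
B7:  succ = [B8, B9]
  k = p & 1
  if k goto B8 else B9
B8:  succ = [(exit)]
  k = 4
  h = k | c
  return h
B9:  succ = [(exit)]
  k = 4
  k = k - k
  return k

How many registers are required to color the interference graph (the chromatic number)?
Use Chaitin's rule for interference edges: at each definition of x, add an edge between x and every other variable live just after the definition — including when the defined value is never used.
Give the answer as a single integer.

def/use:
  B0: def={c,f,h,j,p} ue=∅
  B1: def={h,p} ue={h}
  B2: def={c,j,p} ue={c,j}
  B3: def={c,p} ue={f,p}
  B4: def={c,j} ue={c}
  B5: def={h,p} ue={p}
  B6: def={j} ue=∅
  B7: def={k} ue={p}
  B8: def={h,k} ue={c}
  B9: def={k} ue=∅

Live sets:
  B0: in=∅ out={c,f,h,j,p}
  B1: in={c,h,j} out={c,h,j}
  B2: in={c,h,j} out={c,h,j}
  B3: in={f,p} out={c,p}
  B4: in={c,p} out={c,p}
  B5: in={c,p} out={c,p}
  B6: in=∅ out=∅
  B7: in={c,p} out={c}
  B8: in={c} out=∅
  B9: in=∅ out=∅

Interfere edges:
  c↔{f,h,j,k,p}
  f↔{c,h,j,p}
  h↔{c,f,j,p}
  j↔{c,f,h,p}
  k↔{c}
  p↔{c,f,h,j}

Colouring:
  {c,f,h,j,p} pairwise interfere (5-clique) ⇒ χ ≥ 5
  5-colouring: R0={c}  R1={f,k}  R2={h}  R3={j}  R4={p}
  χ = 5

Answer: 5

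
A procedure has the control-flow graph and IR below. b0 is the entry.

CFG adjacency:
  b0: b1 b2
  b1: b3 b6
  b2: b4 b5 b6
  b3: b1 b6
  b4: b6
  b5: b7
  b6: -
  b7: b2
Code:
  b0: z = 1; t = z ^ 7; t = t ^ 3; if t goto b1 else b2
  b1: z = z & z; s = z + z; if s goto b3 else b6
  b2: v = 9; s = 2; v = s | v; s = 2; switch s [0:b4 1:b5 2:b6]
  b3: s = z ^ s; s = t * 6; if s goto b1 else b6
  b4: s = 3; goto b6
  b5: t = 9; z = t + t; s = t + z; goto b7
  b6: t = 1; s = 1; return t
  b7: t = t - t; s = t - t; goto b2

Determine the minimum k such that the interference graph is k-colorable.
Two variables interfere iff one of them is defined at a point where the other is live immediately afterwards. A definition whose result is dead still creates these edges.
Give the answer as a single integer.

Block summaries:
  b0: {t,z} / ∅
  b1: {s,z} / {z}
  b2: {s,v} / ∅
  b3: {s} / {s,t,z}
  b4: {s} / ∅
  b5: {s,t,z} / ∅
  b6: {s,t} / ∅
  b7: {s,t} / {t}

Liveness:
  b0 li=∅ lo={t,z}
  b1 li={t,z} lo={s,t,z}
  b2 li=∅ lo=∅
  b3 li={s,t,z} lo={t,z}
  b4 li=∅ lo=∅
  b5 li=∅ lo={t}
  b6 li=∅ lo=∅
  b7 li={t} lo=∅

Conflict graph:
  s — {t,v,z}
  t — {s,z}
  v — {s}
  z — {s,t}

Registers:
  clique {s,t,z} ⇒ need ≥ 3
  assign s→c0 t→c1 v→c1 z→c2 — no edge inside a register ⇒ χ ≤ 3
  χ = 3

Answer: 3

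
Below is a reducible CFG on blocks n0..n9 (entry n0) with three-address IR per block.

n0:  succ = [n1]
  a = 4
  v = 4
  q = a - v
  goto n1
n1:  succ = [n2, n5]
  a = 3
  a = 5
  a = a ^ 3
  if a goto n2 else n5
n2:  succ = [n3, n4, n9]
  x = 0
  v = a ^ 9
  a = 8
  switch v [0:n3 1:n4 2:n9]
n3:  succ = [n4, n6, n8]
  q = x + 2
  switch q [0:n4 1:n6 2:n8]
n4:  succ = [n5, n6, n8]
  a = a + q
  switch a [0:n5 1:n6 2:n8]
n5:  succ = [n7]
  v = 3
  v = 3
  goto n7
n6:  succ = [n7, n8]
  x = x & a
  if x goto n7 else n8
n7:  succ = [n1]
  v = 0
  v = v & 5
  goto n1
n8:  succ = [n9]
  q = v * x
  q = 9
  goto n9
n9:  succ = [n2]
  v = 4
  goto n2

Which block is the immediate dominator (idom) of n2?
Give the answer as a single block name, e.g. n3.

idom tree: n1←n0 n2←n1 n3←n2 n4←n2 n5←n1 n6←n2 n7←n1 n8←n2 n9←n2
Join-block Dom:
  n1: preds {n0,n7}: {n0} ∩ {n0,n1,n7} = {n0}; idom=n0
  n2: preds {n1,n9}: {n0,n1} ∩ {n0,n1,n2,n9} = {n0,n1}; idom=n1
  n4: preds {n2,n3}: {n0,n1,n2} ∩ {n0,n1,n2,n3} = {n0,n1,n2}; idom=n2
  n5: preds {n1,n4}: {n0,n1} ∩ {n0,n1,n2,n4} = {n0,n1}; idom=n1
  n6: preds {n3,n4}: {n0,n1,n2,n3} ∩ {n0,n1,n2,n4} = {n0,n1,n2}; idom=n2
  n7: preds {n5,n6}: {n0,n1,n5} ∩ {n0,n1,n2,n6} = {n0,n1}; idom=n1
  n8: preds {n3,n4,n6}: {n0,n1,n2,n3} ∩ {n0,n1,n2,n4} ∩ {n0,n1,n2,n6} = {n0,n1,n2}; idom=n2
  n9: preds {n2,n8}: {n0,n1,n2} ∩ {n0,n1,n2,n8} = {n0,n1,n2}; idom=n2

idom(n2) = n1

Answer: n1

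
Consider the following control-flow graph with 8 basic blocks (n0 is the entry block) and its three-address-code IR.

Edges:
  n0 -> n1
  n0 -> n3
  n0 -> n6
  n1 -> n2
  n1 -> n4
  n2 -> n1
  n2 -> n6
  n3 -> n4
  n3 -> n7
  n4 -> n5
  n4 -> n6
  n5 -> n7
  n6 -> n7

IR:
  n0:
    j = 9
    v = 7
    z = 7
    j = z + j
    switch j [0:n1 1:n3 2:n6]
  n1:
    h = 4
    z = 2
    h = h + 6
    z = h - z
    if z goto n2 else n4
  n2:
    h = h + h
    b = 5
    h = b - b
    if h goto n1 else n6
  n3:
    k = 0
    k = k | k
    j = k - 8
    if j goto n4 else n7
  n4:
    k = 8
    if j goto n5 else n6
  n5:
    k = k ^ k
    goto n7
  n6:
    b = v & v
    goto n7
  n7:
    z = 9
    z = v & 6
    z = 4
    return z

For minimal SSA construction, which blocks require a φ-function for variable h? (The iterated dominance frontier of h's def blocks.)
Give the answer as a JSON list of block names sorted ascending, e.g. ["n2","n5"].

idom tree: n1←n0 n2←n1 n3←n0 n4←n0 n5←n4 n6←n0 n7←n0
Join-block Dom:
  n1: preds {n0,n2}: {n0} ∩ {n0,n1,n2} = {n0}; idom=n0
  n4: preds {n1,n3}: {n0,n1} ∩ {n0,n3} = {n0}; idom=n0
  n6: preds {n0,n2,n4}: {n0} ∩ {n0,n1,n2} ∩ {n0,n4} = {n0}; idom=n0
  n7: preds {n3,n5,n6}: {n0,n3} ∩ {n0,n4,n5} ∩ {n0,n6} = {n0}; idom=n0

DF derivation:
  n1←n0: walk · to n0
  n1←n2: walk n2→n1 to n0
  n4←n1: walk n1 to n0
  n4←n3: walk n3 to n0
  n6←n0: walk · to n0
  n6←n2: walk n2→n1 to n0
  n6←n4: walk n4 to n0
  n7←n3: walk n3 to n0
  n7←n5: walk n5→n4 to n0
  n7←n6: walk n6 to n0
  n0: DF=∅
  n1: DF={n1,n4,n6}
  n2: DF={n1,n6}
  n3: DF={n4,n7}
  n4: DF={n6,n7}
  n5: DF={n7}
  n6: DF={n7}
  n7: DF=∅

φ for h: defs {n1,n2}
  DF⁺ = {n1,n4,n6,n7}

Answer: ["n1", "n4", "n6", "n7"]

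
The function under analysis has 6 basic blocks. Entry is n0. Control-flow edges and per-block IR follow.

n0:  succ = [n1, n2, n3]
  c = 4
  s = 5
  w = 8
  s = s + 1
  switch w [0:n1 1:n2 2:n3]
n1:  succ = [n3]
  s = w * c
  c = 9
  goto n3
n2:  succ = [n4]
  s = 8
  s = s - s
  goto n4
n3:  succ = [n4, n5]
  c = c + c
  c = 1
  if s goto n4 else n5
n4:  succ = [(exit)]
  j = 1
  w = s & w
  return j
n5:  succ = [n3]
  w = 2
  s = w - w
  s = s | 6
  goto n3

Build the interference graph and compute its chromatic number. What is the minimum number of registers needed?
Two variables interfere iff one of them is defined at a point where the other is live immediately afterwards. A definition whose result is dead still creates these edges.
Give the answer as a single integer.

Per-block:
  n0: def={c,s,w} ue=∅
  n1: def={c,s} ue={c,w}
  n2: def={s} ue=∅
  n3: def={c} ue={c,s}
  n4: def={j,w} ue={s,w}
  n5: def={s,w} ue=∅

Live sets:
  n0 li=∅ lo={c,s,w}
  n1 li={c,w} lo={c,s,w}
  n2 li={w} lo={s,w}
  n3 li={c,s,w} lo={c,s,w}
  n4 li={s,w} lo=∅
  n5 li={c} lo={c,s,w}

Interference:
  c — {s,w}
  j — {s,w}
  s — {c,j,w}
  w — {c,j,s}

Colouring:
  {c,s,w} pairwise interfere (3-clique) ⇒ χ ≥ 3
  assign c→r2 j→r2 s→r0 w→r1 — no edge inside a register ⇒ χ ≤ 3
  χ = 3

Answer: 3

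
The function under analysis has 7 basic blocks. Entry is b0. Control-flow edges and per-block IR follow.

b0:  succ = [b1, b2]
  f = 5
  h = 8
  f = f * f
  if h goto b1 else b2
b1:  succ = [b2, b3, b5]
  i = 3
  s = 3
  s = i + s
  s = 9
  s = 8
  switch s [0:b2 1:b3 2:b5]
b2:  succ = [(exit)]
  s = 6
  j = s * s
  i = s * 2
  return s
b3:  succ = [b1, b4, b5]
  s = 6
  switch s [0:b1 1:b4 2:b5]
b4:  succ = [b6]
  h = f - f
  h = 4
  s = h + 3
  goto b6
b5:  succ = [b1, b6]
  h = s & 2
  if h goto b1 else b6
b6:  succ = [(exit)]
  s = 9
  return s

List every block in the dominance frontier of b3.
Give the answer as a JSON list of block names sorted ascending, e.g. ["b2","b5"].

Answer: ["b1", "b5", "b6"]

Derivation:
idom tree: b1←b0 b2←b0 b3←b1 b4←b3 b5←b1 b6←b1
Dom at joins:
  b1: preds {b0,b3,b5}: {b0} ∩ {b0,b1,b3} ∩ {b0,b1,b5} = {b0}; idom=b0
  b2: preds {b0,b1}: {b0} ∩ {b0,b1} = {b0}; idom=b0
  b5: preds {b1,b3}: {b0,b1} ∩ {b0,b1,b3} = {b0,b1}; idom=b1
  b6: preds {b4,b5}: {b0,b1,b3,b4} ∩ {b0,b1,b5} = {b0,b1}; idom=b1

DF walk-up:
  join b1 pred b0: · stop@b0
  join b1 pred b3: b3→b1 stop@b0
  join b1 pred b5: b5→b1 stop@b0
  join b2 pred b0: · stop@b0
  join b2 pred b1: b1 stop@b0
  join b5 pred b1: · stop@b1
  join b5 pred b3: b3 stop@b1
  join b6 pred b4: b4→b3 stop@b1
  join b6 pred b5: b5 stop@b1
  DF(b0)=∅
  DF(b1)={b1,b2}
  DF(b2)=∅
  DF(b3)={b1,b5,b6}
  DF(b4)={b6}
  DF(b5)={b1,b6}
  DF(b6)=∅

DF(b3) = ["b1", "b5", "b6"]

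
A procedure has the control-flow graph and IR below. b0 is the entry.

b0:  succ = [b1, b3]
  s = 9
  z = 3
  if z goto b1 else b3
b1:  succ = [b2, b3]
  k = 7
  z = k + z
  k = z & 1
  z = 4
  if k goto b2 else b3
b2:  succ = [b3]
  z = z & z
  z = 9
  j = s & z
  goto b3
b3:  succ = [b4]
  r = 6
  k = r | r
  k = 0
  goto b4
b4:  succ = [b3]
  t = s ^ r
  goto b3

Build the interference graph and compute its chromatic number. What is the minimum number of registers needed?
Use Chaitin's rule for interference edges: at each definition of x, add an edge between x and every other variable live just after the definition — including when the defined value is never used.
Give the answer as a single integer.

Answer: 3

Derivation:
def/use:
  b0: def={s,z} ue=∅
  b1: def={k,z} ue={z}
  b2: def={j,z} ue={s,z}
  b3: def={k,r} ue=∅
  b4: def={t} ue={r,s}

Live sets:
  b0: in=∅ out={s,z}
  b1: in={s,z} out={s,z}
  b2: in={s,z} out={s}
  b3: in={s} out={r,s}
  b4: in={r,s} out={s}

Conflict graph:
  j↔{s}
  k↔{r,s,z}
  r↔{k,s}
  s↔{j,k,r,t,z}
  t↔{s}
  z↔{k,s}

Registers:
  clique {k,r,s} ⇒ need ≥ 3
  3-colouring: R0={s}  R1={j,k,t}  R2={r,z}
  χ = 3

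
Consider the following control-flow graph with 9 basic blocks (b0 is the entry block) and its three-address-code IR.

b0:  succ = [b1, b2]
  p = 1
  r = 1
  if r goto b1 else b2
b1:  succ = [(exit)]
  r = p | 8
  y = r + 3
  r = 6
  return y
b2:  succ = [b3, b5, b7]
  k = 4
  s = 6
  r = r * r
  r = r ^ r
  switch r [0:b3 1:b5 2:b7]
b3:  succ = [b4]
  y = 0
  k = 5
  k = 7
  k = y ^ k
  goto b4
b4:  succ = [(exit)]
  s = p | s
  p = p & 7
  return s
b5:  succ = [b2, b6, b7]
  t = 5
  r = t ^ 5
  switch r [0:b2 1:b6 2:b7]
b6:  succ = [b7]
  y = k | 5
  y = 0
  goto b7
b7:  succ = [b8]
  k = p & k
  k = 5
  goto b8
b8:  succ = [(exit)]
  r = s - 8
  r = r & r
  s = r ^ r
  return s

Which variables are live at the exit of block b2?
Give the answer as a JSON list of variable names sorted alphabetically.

Answer: ["k", "p", "s"]

Working:
def/use:
  b0: {p,r} / ∅
  b1: {r,y} / {p}
  b2: {k,r,s} / {r}
  b3: {k,y} / ∅
  b4: {p,s} / {p,s}
  b5: {r,t} / ∅
  b6: {y} / {k}
  b7: {k} / {k,p}
  b8: {r,s} / {s}

Backward fixpoint:
  b0: in=∅ out={p,r}
  b1: in={p} out=∅
  b2: in={p,r} out={k,p,s}
  b3: in={p,s} out={p,s}
  b4: in={p,s} out=∅
  b5: in={k,p,s} out={k,p,r,s}
  b6: in={k,p,s} out={k,p,s}
  b7: in={k,p,s} out={s}
  b8: in={s} out=∅

live-out(b2) = ["k", "p", "s"]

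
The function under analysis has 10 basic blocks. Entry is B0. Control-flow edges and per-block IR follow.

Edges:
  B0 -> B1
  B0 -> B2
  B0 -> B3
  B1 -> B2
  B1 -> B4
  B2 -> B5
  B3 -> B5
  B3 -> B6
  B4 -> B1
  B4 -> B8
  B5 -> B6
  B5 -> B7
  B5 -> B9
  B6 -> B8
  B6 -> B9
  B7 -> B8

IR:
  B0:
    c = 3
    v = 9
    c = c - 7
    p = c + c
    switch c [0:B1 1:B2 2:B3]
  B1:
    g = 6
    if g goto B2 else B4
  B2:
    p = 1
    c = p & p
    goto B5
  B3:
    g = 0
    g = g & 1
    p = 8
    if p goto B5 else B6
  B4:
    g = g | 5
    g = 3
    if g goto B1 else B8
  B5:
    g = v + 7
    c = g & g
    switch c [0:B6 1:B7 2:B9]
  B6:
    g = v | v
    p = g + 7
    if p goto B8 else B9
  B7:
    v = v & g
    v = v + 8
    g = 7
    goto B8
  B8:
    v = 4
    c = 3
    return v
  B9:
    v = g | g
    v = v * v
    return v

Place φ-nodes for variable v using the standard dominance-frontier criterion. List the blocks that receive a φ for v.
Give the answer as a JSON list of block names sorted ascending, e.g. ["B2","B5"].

idom tree: B1←B0 B2←B0 B3←B0 B4←B1 B5←B0 B6←B0 B7←B5 B8←B0 B9←B0
Dom at joins:
  B1: preds {B0,B4}: {B0} ∩ {B0,B1,B4} = {B0}; idom=B0
  B2: preds {B0,B1}: {B0} ∩ {B0,B1} = {B0}; idom=B0
  B5: preds {B2,B3}: {B0,B2} ∩ {B0,B3} = {B0}; idom=B0
  B6: preds {B3,B5}: {B0,B3} ∩ {B0,B5} = {B0}; idom=B0
  B8: preds {B4,B6,B7}: {B0,B1,B4} ∩ {B0,B6} ∩ {B0,B5,B7} = {B0}; idom=B0
  B9: preds {B5,B6}: {B0,B5} ∩ {B0,B6} = {B0}; idom=B0

Frontier:
  join B1 pred B0: · stop@B0
  join B1 pred B4: B4→B1 stop@B0
  join B2 pred B0: · stop@B0
  join B2 pred B1: B1 stop@B0
  join B5 pred B2: B2 stop@B0
  join B5 pred B3: B3 stop@B0
  join B6 pred B3: B3 stop@B0
  join B6 pred B5: B5 stop@B0
  join B8 pred B4: B4→B1 stop@B0
  join B8 pred B6: B6 stop@B0
  join B8 pred B7: B7→B5 stop@B0
  join B9 pred B5: B5 stop@B0
  join B9 pred B6: B6 stop@B0
  B0 → ∅
  B1 → {B1,B2,B8}
  B2 → {B5}
  B3 → {B5,B6}
  B4 → {B1,B8}
  B5 → {B6,B8,B9}
  B6 → {B8,B9}
  B7 → {B8}
  B8 → ∅
  B9 → ∅

φ for v: defs {B0,B7,B8,B9}
  DF⁺ = {B8}

Answer: ["B8"]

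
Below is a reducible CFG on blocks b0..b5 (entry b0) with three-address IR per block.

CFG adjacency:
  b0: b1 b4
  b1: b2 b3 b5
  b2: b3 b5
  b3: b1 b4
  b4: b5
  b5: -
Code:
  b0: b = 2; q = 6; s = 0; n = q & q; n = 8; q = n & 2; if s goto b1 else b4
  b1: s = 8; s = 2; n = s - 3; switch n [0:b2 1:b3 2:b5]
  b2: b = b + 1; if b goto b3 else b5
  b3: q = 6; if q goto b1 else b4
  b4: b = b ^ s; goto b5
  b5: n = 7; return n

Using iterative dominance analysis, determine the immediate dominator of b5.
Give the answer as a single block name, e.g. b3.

Answer: b0

Derivation:
idom tree: b1←b0 b2←b1 b3←b1 b4←b0 b5←b0
Dom∩ at merges:
  b1: preds {b0,b3}: {b0} ∩ {b0,b1,b3} = {b0}; idom=b0
  b3: preds {b1,b2}: {b0,b1} ∩ {b0,b1,b2} = {b0,b1}; idom=b1
  b4: preds {b0,b3}: {b0} ∩ {b0,b1,b3} = {b0}; idom=b0
  b5: preds {b1,b2,b4}: {b0,b1} ∩ {b0,b1,b2} ∩ {b0,b4} = {b0}; idom=b0

idom(b5) = b0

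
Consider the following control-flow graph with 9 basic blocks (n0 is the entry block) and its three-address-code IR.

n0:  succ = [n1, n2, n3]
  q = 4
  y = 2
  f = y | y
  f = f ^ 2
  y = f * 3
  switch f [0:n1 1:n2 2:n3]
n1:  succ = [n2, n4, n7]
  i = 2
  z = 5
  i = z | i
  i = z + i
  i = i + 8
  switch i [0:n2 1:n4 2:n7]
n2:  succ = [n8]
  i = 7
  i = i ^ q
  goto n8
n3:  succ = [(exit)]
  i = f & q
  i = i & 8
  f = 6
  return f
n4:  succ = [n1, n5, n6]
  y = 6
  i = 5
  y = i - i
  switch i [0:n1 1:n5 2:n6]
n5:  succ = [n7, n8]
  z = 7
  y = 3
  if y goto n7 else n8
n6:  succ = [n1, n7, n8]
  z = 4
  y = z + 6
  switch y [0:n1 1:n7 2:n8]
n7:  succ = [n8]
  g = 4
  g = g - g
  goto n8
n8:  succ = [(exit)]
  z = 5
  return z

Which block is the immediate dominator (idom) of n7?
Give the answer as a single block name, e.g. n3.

Answer: n1

Analysis:
idom tree: n1←n0 n2←n0 n3←n0 n4←n1 n5←n4 n6←n4 n7←n1 n8←n0
Dom at joins:
  n1: preds {n0,n4,n6}: {n0} ∩ {n0,n1,n4} ∩ {n0,n1,n4,n6} = {n0}; idom=n0
  n2: preds {n0,n1}: {n0} ∩ {n0,n1} = {n0}; idom=n0
  n7: preds {n1,n5,n6}: {n0,n1} ∩ {n0,n1,n4,n5} ∩ {n0,n1,n4,n6} = {n0,n1}; idom=n1
  n8: preds {n2,n5,n6,n7}: {n0,n2} ∩ {n0,n1,n4,n5} ∩ {n0,n1,n4,n6} ∩ {n0,n1,n7} = {n0}; idom=n0

idom(n7) = n1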